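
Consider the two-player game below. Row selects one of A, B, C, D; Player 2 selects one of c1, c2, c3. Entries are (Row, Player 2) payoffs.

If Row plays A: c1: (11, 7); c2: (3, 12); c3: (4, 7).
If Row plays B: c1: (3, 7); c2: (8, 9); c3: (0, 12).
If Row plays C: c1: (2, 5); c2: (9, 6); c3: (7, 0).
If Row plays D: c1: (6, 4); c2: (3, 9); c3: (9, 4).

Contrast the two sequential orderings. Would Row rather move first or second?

If Row leads: Player 2's best replies are A→c2, B→c3, C→c2, D→c2; Row's induced payoffs 3, 0, 9, 3; outcome (C, c2), payoffs (9, 6).
If Player 2 leads: Row's best replies are c1→A, c2→C, c3→D; Player 2's induced payoffs 7, 6, 4; outcome (A, c1), payoffs (11, 7).
Row gets 9 moving first and 11 moving second, so Row prefers to move second.

second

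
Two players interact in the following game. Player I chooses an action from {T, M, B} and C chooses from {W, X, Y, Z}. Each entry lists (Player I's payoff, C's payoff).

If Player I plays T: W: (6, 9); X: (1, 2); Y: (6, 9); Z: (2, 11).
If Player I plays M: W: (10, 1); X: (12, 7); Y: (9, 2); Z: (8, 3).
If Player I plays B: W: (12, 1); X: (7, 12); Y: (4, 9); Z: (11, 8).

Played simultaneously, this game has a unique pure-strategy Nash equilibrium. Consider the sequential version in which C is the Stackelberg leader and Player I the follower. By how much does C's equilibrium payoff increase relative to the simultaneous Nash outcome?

1

Player I best-responds to each possible C move:
- W: Player I compares 6, 10, 12 and picks B; C would get 1.
- X: Player I compares 1, 12, 7 and picks M; C would get 7.
- Y: Player I compares 6, 9, 4 and picks M; C would get 2.
- Z: Player I compares 2, 8, 11 and picks B; C would get 8.
Among 1, 7, 2, 8, the best is 8 at Z. Subgame-perfect outcome: (B, Z) with payoffs (11, 8).
Under simultaneous play:
Player I's best replies: W→B; X→M; Y→M; Z→B.
C's best replies: T→Z; M→X; B→X.
The unique mutual best reply is (M, X), giving (12, 7).
C's commitment gain: 8 − 7 = 1.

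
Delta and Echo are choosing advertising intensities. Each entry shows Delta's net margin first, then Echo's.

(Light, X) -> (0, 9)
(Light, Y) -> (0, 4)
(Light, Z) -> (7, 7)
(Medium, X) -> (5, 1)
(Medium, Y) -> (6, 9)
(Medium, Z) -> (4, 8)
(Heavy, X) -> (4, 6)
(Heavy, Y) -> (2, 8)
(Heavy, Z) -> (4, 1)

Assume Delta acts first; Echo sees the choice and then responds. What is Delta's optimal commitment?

Work backward from Echo's decision.
- Light: Echo compares 9, 4, 7 and picks X; Delta would get 0.
- Medium: Echo compares 1, 9, 8 and picks Y; Delta would get 6.
- Heavy: Echo compares 6, 8, 1 and picks Y; Delta would get 2.
Delta's induced payoffs are 0, 6, 2, so Delta commits to Medium. Subgame-perfect outcome: (Medium, Y) with payoffs (6, 9).

Medium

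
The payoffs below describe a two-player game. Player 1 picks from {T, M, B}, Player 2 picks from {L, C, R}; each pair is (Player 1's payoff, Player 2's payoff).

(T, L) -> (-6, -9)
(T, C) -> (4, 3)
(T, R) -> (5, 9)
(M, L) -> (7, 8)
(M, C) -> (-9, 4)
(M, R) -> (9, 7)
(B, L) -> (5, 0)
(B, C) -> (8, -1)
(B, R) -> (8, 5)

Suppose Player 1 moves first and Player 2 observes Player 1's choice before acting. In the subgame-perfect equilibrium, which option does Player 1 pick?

Backward induction with Player 1 moving first.
- T → Player 2 plays R (best of -9, 3, 9); Player 1 gets 5.
- M → Player 2 plays L (best of 8, 4, 7); Player 1 gets 7.
- B → Player 2 plays R (best of 0, -1, 5); Player 1 gets 8.
Player 1's induced payoffs are 5, 7, 8, so Player 1 commits to B. Subgame-perfect outcome: (B, R) with payoffs (8, 5).

B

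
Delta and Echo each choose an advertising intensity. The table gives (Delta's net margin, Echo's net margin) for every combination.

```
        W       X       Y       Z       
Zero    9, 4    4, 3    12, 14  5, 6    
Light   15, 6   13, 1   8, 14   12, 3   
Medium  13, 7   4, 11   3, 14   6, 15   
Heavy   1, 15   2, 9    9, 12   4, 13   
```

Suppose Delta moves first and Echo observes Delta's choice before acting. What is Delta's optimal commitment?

Zero

Backward induction with Delta moving first.
- Zero: BR = Y, leader payoff 12.
- Light: BR = Y, leader payoff 8.
- Medium: BR = Z, leader payoff 6.
- Heavy: BR = W, leader payoff 1.
Maximizing over 12, 8, 6, 1, Delta chooses Zero. Subgame-perfect outcome: (Zero, Y) with payoffs (12, 14).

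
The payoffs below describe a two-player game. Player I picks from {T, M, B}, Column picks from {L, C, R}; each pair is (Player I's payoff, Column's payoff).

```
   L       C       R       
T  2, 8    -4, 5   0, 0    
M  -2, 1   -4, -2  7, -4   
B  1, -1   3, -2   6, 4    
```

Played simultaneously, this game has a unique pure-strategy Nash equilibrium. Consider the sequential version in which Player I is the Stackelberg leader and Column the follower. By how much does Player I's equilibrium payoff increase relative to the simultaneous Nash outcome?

4

Backward induction with Player I moving first.
- T: Column compares 8, 5, 0 and picks L; Player I would get 2.
- M: Column compares 1, -2, -4 and picks L; Player I would get -2.
- B: Column compares -1, -2, 4 and picks R; Player I would get 6.
Maximizing over 2, -2, 6, Player I chooses B. Subgame-perfect outcome: (B, R) with payoffs (6, 4).
Now find the simultaneous Nash equilibrium.
Player I's best replies: L→T; C→B; R→M.
Column's best replies: T→L; M→L; B→R.
The unique mutual best reply is (T, L), giving (2, 8).
Player I's commitment gain: 6 − 2 = 4.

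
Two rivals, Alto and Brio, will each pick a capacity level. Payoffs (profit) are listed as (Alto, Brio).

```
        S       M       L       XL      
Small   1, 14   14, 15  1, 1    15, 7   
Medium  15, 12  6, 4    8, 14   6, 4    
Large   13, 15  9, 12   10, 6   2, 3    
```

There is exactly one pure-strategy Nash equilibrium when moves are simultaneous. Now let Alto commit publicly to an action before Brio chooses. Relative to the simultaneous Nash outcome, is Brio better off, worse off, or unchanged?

Work backward from Brio's decision.
- Small → Brio plays M (best of 14, 15, 1, 7); Alto gets 14.
- Medium → Brio plays L (best of 12, 4, 14, 4); Alto gets 8.
- Large → Brio plays S (best of 15, 12, 6, 3); Alto gets 13.
Maximizing over 14, 8, 13, Alto chooses Small. Subgame-perfect outcome: (Small, M) with payoffs (14, 15).
Under simultaneous play:
Alto's best replies: S→Medium; M→Small; L→Large; XL→Small.
Brio's best replies: Small→M; Medium→L; Large→S.
Only (Small, M) has each player best-responding; Nash payoffs (14, 15).
Brio earns 15 sequentially versus 15 at the Nash outcome: unchanged.

unchanged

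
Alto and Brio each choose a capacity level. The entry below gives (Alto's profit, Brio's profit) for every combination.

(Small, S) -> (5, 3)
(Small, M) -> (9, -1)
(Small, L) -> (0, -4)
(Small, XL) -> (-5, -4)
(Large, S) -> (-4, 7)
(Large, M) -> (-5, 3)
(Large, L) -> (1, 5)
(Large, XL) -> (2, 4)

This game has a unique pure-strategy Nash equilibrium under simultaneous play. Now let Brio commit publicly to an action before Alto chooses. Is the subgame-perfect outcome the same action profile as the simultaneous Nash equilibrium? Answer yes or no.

Work backward from Alto's decision.
- S: BR = Small, leader payoff 3.
- M: BR = Small, leader payoff -1.
- L: BR = Large, leader payoff 5.
- XL: BR = Large, leader payoff 4.
Among 3, -1, 5, 4, the best is 5 at L. Subgame-perfect outcome: (Large, L) with payoffs (1, 5).
For the simultaneous game, intersect best replies.
Alto's best replies: S→Small; M→Small; L→Large; XL→Large.
Brio's best replies: Small→S; Large→S.
The unique mutual best reply is (Small, S), giving (5, 3).
Sequential outcome (Large, L) differs from the Nash profile (Small, S).

no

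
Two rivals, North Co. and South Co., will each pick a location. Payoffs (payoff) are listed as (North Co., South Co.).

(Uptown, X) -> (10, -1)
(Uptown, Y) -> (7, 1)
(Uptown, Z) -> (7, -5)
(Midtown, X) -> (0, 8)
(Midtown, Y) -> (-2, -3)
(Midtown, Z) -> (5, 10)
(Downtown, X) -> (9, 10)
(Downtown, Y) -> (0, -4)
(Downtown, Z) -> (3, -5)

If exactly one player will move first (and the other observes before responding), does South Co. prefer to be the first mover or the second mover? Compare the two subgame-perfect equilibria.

second

If North Co. leads: South Co.'s best replies are Uptown→Y, Midtown→Z, Downtown→X; North Co.'s induced payoffs 7, 5, 9; outcome (Downtown, X), payoffs (9, 10).
If South Co. leads: North Co.'s best replies are X→Uptown, Y→Uptown, Z→Uptown; South Co.'s induced payoffs -1, 1, -5; outcome (Uptown, Y), payoffs (7, 1).
South Co. gets 1 moving first and 10 moving second, so South Co. prefers to move second.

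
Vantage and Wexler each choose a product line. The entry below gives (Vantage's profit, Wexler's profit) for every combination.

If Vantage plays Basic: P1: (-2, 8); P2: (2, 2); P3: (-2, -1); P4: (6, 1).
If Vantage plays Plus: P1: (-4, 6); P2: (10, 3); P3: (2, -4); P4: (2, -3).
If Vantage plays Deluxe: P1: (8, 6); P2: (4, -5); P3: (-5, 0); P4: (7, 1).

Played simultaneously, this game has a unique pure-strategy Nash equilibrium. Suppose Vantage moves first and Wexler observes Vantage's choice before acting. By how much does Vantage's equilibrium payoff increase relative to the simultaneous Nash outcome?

0

Backward induction with Vantage moving first.
- Basic → Wexler plays P1 (best of 8, 2, -1, 1); Vantage gets -2.
- Plus → Wexler plays P1 (best of 6, 3, -4, -3); Vantage gets -4.
- Deluxe → Wexler plays P1 (best of 6, -5, 0, 1); Vantage gets 8.
Vantage's induced payoffs are -2, -4, 8, so Vantage commits to Deluxe. Subgame-perfect outcome: (Deluxe, P1) with payoffs (8, 6).
Under simultaneous play:
Vantage's best replies: P1→Deluxe; P2→Plus; P3→Plus; P4→Deluxe.
Wexler's best replies: Basic→P1; Plus→P1; Deluxe→P1.
Only (Deluxe, P1) has each player best-responding; Nash payoffs (8, 6).
Vantage's commitment gain: 8 − 8 = 0.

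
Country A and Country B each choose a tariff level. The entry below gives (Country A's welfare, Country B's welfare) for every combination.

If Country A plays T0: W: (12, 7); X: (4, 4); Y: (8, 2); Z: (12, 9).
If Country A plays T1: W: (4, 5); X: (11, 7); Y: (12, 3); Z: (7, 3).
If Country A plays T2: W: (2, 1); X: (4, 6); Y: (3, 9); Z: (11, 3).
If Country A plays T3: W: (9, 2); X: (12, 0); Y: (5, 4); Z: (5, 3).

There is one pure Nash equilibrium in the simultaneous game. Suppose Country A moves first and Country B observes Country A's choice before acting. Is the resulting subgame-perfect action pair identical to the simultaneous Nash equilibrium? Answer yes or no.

yes

Backward induction with Country A moving first.
- T0: Country B compares 7, 4, 2, 9 and picks Z; Country A would get 12.
- T1: Country B compares 5, 7, 3, 3 and picks X; Country A would get 11.
- T2: Country B compares 1, 6, 9, 3 and picks Y; Country A would get 3.
- T3: Country B compares 2, 0, 4, 3 and picks Y; Country A would get 5.
Maximizing over 12, 11, 3, 5, Country A chooses T0. Subgame-perfect outcome: (T0, Z) with payoffs (12, 9).
For the simultaneous game, intersect best replies.
Country A's best replies: W→T0; X→T3; Y→T1; Z→T0.
Country B's best replies: T0→Z; T1→X; T2→Y; T3→Y.
The unique mutual best reply is (T0, Z), giving (12, 9).
Sequential outcome (T0, Z) coincides with the Nash profile (T0, Z).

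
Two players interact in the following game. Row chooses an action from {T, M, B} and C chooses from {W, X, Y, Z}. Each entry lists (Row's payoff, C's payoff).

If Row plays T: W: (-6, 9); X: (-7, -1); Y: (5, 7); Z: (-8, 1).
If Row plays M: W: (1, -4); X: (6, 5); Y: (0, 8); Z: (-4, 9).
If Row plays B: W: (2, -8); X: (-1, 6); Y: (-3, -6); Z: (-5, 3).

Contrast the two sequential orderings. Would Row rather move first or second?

If Row leads: C's best replies are T→W, M→Z, B→X; Row's induced payoffs -6, -4, -1; outcome (B, X), payoffs (-1, 6).
If C leads: Row's best replies are W→B, X→M, Y→T, Z→M; C's induced payoffs -8, 5, 7, 9; outcome (M, Z), payoffs (-4, 9).
Row gets -1 moving first and -4 moving second, so Row prefers to move first.

first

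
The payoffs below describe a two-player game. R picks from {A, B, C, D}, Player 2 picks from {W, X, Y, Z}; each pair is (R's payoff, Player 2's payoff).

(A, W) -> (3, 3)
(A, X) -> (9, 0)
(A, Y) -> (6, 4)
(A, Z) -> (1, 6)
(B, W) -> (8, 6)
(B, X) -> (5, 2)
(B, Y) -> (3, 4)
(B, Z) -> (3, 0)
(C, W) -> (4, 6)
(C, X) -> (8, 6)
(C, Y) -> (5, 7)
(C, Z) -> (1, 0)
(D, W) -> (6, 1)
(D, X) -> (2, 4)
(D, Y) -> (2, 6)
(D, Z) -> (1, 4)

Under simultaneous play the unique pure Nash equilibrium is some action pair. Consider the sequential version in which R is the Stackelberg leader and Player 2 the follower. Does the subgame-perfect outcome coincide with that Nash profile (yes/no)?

Backward induction with R moving first.
- A → Player 2 plays Z (best of 3, 0, 4, 6); R gets 1.
- B → Player 2 plays W (best of 6, 2, 4, 0); R gets 8.
- C → Player 2 plays Y (best of 6, 6, 7, 0); R gets 5.
- D → Player 2 plays Y (best of 1, 4, 6, 4); R gets 2.
R's induced payoffs are 1, 8, 5, 2, so R commits to B. Subgame-perfect outcome: (B, W) with payoffs (8, 6).
Under simultaneous play:
R's best replies: W→B; X→A; Y→A; Z→B.
Player 2's best replies: A→Z; B→W; C→Y; D→Y.
Only (B, W) has each player best-responding; Nash payoffs (8, 6).
Sequential outcome (B, W) coincides with the Nash profile (B, W).

yes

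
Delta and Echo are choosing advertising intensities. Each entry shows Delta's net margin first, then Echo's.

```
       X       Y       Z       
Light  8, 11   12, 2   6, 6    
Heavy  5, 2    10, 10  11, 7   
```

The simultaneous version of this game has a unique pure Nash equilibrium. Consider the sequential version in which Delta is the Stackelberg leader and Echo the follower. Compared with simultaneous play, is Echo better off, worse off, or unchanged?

worse off

Solve by backward induction (Delta leads).
- Light: BR = X, leader payoff 8.
- Heavy: BR = Y, leader payoff 10.
Maximizing over 8, 10, Delta chooses Heavy. Subgame-perfect outcome: (Heavy, Y) with payoffs (10, 10).
Under simultaneous play:
Delta's best replies: X→Light; Y→Light; Z→Heavy.
Echo's best replies: Light→X; Heavy→Y.
Only (Light, X) has each player best-responding; Nash payoffs (8, 11).
Echo earns 10 sequentially versus 11 at the Nash outcome: worse off.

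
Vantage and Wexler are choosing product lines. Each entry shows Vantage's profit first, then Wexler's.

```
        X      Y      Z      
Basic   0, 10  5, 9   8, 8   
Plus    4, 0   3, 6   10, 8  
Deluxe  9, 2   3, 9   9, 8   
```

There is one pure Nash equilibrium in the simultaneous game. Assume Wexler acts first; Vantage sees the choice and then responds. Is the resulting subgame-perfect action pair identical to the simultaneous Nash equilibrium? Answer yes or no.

Solve by backward induction (Wexler leads).
- X: Vantage compares 0, 4, 9 and picks Deluxe; Wexler would get 2.
- Y: Vantage compares 5, 3, 3 and picks Basic; Wexler would get 9.
- Z: Vantage compares 8, 10, 9 and picks Plus; Wexler would get 8.
Maximizing over 2, 9, 8, Wexler chooses Y. Subgame-perfect outcome: (Basic, Y) with payoffs (5, 9).
Under simultaneous play:
Vantage's best replies: X→Deluxe; Y→Basic; Z→Plus.
Wexler's best replies: Basic→X; Plus→Z; Deluxe→Y.
The unique mutual best reply is (Plus, Z), giving (10, 8).
Sequential outcome (Basic, Y) differs from the Nash profile (Plus, Z).

no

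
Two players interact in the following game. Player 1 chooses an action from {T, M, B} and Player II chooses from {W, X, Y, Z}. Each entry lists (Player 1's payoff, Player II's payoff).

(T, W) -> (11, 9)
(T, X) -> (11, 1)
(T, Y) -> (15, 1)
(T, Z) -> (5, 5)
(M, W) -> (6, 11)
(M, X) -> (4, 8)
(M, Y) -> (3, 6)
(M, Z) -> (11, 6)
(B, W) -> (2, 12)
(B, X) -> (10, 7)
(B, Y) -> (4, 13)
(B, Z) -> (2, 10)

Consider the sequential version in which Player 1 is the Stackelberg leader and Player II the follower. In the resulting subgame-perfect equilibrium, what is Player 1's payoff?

11

Solve by backward induction (Player 1 leads).
- T → Player II plays W (best of 9, 1, 1, 5); Player 1 gets 11.
- M → Player II plays W (best of 11, 8, 6, 6); Player 1 gets 6.
- B → Player II plays Y (best of 12, 7, 13, 10); Player 1 gets 4.
Player 1's induced payoffs are 11, 6, 4, so Player 1 commits to T. Subgame-perfect outcome: (T, W) with payoffs (11, 9).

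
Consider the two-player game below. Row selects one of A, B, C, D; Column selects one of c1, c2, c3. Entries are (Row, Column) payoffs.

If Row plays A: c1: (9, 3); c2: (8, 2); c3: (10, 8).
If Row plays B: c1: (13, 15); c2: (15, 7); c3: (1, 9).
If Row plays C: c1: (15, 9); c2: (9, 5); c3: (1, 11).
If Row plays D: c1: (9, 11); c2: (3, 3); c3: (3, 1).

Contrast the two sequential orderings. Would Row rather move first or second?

If Row leads: Column's best replies are A→c3, B→c1, C→c3, D→c1; Row's induced payoffs 10, 13, 1, 9; outcome (B, c1), payoffs (13, 15).
If Column leads: Row's best replies are c1→C, c2→B, c3→A; Column's induced payoffs 9, 7, 8; outcome (C, c1), payoffs (15, 9).
Row gets 13 moving first and 15 moving second, so Row prefers to move second.

second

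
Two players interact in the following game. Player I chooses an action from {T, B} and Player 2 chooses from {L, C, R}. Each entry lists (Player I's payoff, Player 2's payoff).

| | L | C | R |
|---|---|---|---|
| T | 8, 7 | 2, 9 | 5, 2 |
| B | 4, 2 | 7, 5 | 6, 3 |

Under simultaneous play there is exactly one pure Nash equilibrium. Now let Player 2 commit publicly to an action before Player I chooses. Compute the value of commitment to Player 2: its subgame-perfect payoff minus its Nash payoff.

2

Player I best-responds to each possible Player 2 move:
- L: Player I compares 8, 4 and picks T; Player 2 would get 7.
- C: Player I compares 2, 7 and picks B; Player 2 would get 5.
- R: Player I compares 5, 6 and picks B; Player 2 would get 3.
Among 7, 5, 3, the best is 7 at L. Subgame-perfect outcome: (T, L) with payoffs (8, 7).
Now find the simultaneous Nash equilibrium.
Player I's best replies: L→T; C→B; R→B.
Player 2's best replies: T→C; B→C.
Only (B, C) has each player best-responding; Nash payoffs (7, 5).
Player 2's commitment gain: 7 − 5 = 2.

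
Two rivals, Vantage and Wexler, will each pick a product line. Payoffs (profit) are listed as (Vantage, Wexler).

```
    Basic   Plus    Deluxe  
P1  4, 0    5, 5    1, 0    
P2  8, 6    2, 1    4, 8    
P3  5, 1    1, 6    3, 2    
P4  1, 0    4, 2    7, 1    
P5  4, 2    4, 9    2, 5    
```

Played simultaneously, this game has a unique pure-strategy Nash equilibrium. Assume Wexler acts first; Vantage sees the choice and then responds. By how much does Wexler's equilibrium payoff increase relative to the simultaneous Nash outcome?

Vantage best-responds to each possible Wexler move:
- Basic → Vantage plays P2 (best of 4, 8, 5, 1, 4); Wexler gets 6.
- Plus → Vantage plays P1 (best of 5, 2, 1, 4, 4); Wexler gets 5.
- Deluxe → Vantage plays P4 (best of 1, 4, 3, 7, 2); Wexler gets 1.
Among 6, 5, 1, the best is 6 at Basic. Subgame-perfect outcome: (P2, Basic) with payoffs (8, 6).
For the simultaneous game, intersect best replies.
Vantage's best replies: Basic→P2; Plus→P1; Deluxe→P4.
Wexler's best replies: P1→Plus; P2→Deluxe; P3→Plus; P4→Plus; P5→Plus.
The unique mutual best reply is (P1, Plus), giving (5, 5).
Wexler's commitment gain: 6 − 5 = 1.

1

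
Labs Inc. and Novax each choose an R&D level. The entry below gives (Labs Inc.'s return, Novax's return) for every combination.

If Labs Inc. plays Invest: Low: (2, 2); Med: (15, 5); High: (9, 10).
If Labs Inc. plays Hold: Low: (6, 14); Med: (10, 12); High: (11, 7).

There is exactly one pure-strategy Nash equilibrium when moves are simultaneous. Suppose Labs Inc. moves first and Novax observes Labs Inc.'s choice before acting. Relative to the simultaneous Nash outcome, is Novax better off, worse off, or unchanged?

Solve by backward induction (Labs Inc. leads).
- Invest: BR = High, leader payoff 9.
- Hold: BR = Low, leader payoff 6.
Among 9, 6, the best is 9 at Invest. Subgame-perfect outcome: (Invest, High) with payoffs (9, 10).
Now find the simultaneous Nash equilibrium.
Labs Inc.'s best replies: Low→Hold; Med→Invest; High→Hold.
Novax's best replies: Invest→High; Hold→Low.
The unique mutual best reply is (Hold, Low), giving (6, 14).
Novax earns 10 sequentially versus 14 at the Nash outcome: worse off.

worse off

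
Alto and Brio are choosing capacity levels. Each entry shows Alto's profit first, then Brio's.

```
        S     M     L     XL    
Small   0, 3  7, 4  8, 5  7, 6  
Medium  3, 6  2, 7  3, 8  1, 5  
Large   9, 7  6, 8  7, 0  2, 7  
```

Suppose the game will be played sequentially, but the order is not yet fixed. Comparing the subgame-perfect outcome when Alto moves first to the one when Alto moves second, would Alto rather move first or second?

If Alto leads: Brio's best replies are Small→XL, Medium→L, Large→M; Alto's induced payoffs 7, 3, 6; outcome (Small, XL), payoffs (7, 6).
If Brio leads: Alto's best replies are S→Large, M→Small, L→Small, XL→Small; Brio's induced payoffs 7, 4, 5, 6; outcome (Large, S), payoffs (9, 7).
Alto gets 7 moving first and 9 moving second, so Alto prefers to move second.

second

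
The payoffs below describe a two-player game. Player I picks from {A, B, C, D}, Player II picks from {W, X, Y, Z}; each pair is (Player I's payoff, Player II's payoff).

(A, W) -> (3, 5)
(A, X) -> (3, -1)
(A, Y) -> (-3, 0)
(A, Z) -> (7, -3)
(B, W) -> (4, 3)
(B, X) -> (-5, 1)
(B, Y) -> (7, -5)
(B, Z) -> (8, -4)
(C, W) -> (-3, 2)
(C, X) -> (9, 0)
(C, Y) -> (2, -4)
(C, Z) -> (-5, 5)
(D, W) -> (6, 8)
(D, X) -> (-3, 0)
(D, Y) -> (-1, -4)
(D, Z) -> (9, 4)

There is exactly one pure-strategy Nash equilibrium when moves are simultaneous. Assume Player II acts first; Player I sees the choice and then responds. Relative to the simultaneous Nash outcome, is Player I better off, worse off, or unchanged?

unchanged

Player I best-responds to each possible Player II move:
- W → Player I plays D (best of 3, 4, -3, 6); Player II gets 8.
- X → Player I plays C (best of 3, -5, 9, -3); Player II gets 0.
- Y → Player I plays B (best of -3, 7, 2, -1); Player II gets -5.
- Z → Player I plays D (best of 7, 8, -5, 9); Player II gets 4.
Player II's induced payoffs are 8, 0, -5, 4, so Player II commits to W. Subgame-perfect outcome: (D, W) with payoffs (6, 8).
For the simultaneous game, intersect best replies.
Player I's best replies: W→D; X→C; Y→B; Z→D.
Player II's best replies: A→W; B→W; C→Z; D→W.
The unique mutual best reply is (D, W), giving (6, 8).
Player I earns 6 sequentially versus 6 at the Nash outcome: unchanged.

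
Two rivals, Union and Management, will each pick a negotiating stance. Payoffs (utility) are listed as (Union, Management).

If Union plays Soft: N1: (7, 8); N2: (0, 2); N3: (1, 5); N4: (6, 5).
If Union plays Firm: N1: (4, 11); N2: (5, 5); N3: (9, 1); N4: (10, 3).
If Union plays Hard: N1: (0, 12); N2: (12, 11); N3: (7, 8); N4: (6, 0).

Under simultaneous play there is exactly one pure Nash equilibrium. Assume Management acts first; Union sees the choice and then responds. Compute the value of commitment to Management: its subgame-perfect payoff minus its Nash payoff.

3

Work backward from Union's decision.
- N1: Union compares 7, 4, 0 and picks Soft; Management would get 8.
- N2: Union compares 0, 5, 12 and picks Hard; Management would get 11.
- N3: Union compares 1, 9, 7 and picks Firm; Management would get 1.
- N4: Union compares 6, 10, 6 and picks Firm; Management would get 3.
Among 8, 11, 1, 3, the best is 11 at N2. Subgame-perfect outcome: (Hard, N2) with payoffs (12, 11).
Under simultaneous play:
Union's best replies: N1→Soft; N2→Hard; N3→Firm; N4→Firm.
Management's best replies: Soft→N1; Firm→N1; Hard→N1.
Only (Soft, N1) has each player best-responding; Nash payoffs (7, 8).
Management's commitment gain: 11 − 8 = 3.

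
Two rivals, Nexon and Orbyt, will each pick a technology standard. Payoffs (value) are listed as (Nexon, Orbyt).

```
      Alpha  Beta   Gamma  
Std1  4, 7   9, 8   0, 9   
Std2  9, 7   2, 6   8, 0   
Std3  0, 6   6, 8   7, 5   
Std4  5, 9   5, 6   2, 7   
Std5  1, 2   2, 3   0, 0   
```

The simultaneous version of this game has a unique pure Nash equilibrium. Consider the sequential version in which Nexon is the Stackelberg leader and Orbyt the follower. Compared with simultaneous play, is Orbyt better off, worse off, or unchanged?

Backward induction with Nexon moving first.
- Std1 → Orbyt plays Gamma (best of 7, 8, 9); Nexon gets 0.
- Std2 → Orbyt plays Alpha (best of 7, 6, 0); Nexon gets 9.
- Std3 → Orbyt plays Beta (best of 6, 8, 5); Nexon gets 6.
- Std4 → Orbyt plays Alpha (best of 9, 6, 7); Nexon gets 5.
- Std5 → Orbyt plays Beta (best of 2, 3, 0); Nexon gets 2.
Among 0, 9, 6, 5, 2, the best is 9 at Std2. Subgame-perfect outcome: (Std2, Alpha) with payoffs (9, 7).
Under simultaneous play:
Nexon's best replies: Alpha→Std2; Beta→Std1; Gamma→Std2.
Orbyt's best replies: Std1→Gamma; Std2→Alpha; Std3→Beta; Std4→Alpha; Std5→Beta.
The unique mutual best reply is (Std2, Alpha), giving (9, 7).
Orbyt earns 7 sequentially versus 7 at the Nash outcome: unchanged.

unchanged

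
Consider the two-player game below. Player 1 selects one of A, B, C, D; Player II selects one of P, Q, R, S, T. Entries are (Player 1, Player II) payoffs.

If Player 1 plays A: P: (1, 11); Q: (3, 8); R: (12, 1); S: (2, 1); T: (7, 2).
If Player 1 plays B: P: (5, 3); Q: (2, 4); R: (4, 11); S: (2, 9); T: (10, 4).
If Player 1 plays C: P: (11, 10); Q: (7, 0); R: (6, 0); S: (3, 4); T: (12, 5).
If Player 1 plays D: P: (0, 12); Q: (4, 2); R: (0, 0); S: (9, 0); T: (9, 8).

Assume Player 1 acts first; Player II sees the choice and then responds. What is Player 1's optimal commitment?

C

Work backward from Player II's decision.
- A → Player II plays P (best of 11, 8, 1, 1, 2); Player 1 gets 1.
- B → Player II plays R (best of 3, 4, 11, 9, 4); Player 1 gets 4.
- C → Player II plays P (best of 10, 0, 0, 4, 5); Player 1 gets 11.
- D → Player II plays P (best of 12, 2, 0, 0, 8); Player 1 gets 0.
Maximizing over 1, 4, 11, 0, Player 1 chooses C. Subgame-perfect outcome: (C, P) with payoffs (11, 10).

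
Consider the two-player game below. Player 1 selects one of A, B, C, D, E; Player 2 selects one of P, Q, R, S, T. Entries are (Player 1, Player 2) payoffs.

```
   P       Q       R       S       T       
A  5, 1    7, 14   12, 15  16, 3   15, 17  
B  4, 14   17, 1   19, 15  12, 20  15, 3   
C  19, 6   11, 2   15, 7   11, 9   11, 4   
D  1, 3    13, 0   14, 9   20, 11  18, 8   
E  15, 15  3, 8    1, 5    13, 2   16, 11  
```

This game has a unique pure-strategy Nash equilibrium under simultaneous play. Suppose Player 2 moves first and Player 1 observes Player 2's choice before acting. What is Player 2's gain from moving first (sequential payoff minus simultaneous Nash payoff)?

Backward induction with Player 2 moving first.
- P: BR = C, leader payoff 6.
- Q: BR = B, leader payoff 1.
- R: BR = B, leader payoff 15.
- S: BR = D, leader payoff 11.
- T: BR = D, leader payoff 8.
Maximizing over 6, 1, 15, 11, 8, Player 2 chooses R. Subgame-perfect outcome: (B, R) with payoffs (19, 15).
Now find the simultaneous Nash equilibrium.
Player 1's best replies: P→C; Q→B; R→B; S→D; T→D.
Player 2's best replies: A→T; B→S; C→S; D→S; E→P.
The unique mutual best reply is (D, S), giving (20, 11).
Player 2's commitment gain: 15 − 11 = 4.

4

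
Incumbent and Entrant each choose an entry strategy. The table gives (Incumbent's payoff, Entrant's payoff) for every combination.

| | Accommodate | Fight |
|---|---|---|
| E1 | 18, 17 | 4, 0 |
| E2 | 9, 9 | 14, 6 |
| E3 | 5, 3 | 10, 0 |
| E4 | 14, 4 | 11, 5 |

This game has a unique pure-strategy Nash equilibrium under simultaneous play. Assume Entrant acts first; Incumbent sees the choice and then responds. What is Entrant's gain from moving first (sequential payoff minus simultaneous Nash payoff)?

0

Incumbent best-responds to each possible Entrant move:
- Accommodate → Incumbent plays E1 (best of 18, 9, 5, 14); Entrant gets 17.
- Fight → Incumbent plays E2 (best of 4, 14, 10, 11); Entrant gets 6.
Maximizing over 17, 6, Entrant chooses Accommodate. Subgame-perfect outcome: (E1, Accommodate) with payoffs (18, 17).
Now find the simultaneous Nash equilibrium.
Incumbent's best replies: Accommodate→E1; Fight→E2.
Entrant's best replies: E1→Accommodate; E2→Accommodate; E3→Accommodate; E4→Fight.
Only (E1, Accommodate) has each player best-responding; Nash payoffs (18, 17).
Entrant's commitment gain: 17 − 17 = 0.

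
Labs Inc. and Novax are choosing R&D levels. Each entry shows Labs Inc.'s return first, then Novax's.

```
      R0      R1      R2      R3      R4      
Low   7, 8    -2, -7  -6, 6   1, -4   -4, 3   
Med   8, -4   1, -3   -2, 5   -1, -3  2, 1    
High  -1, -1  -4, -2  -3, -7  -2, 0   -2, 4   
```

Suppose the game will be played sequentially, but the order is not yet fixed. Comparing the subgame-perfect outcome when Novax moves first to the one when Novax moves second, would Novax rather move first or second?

second

If Labs Inc. leads: Novax's best replies are Low→R0, Med→R2, High→R4; Labs Inc.'s induced payoffs 7, -2, -2; outcome (Low, R0), payoffs (7, 8).
If Novax leads: Labs Inc.'s best replies are R0→Med, R1→Med, R2→Med, R3→Low, R4→Med; Novax's induced payoffs -4, -3, 5, -4, 1; outcome (Med, R2), payoffs (-2, 5).
Novax gets 5 moving first and 8 moving second, so Novax prefers to move second.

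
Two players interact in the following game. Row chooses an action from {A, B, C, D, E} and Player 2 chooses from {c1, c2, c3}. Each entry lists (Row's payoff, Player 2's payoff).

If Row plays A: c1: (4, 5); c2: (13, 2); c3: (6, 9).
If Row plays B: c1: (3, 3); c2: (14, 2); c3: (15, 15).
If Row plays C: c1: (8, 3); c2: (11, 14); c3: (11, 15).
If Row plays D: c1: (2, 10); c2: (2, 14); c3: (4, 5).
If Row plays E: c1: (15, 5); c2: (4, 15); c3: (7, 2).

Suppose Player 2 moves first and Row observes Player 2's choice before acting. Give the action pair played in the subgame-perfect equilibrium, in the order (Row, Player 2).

Solve by backward induction (Player 2 leads).
- c1 → Row plays E (best of 4, 3, 8, 2, 15); Player 2 gets 5.
- c2 → Row plays B (best of 13, 14, 11, 2, 4); Player 2 gets 2.
- c3 → Row plays B (best of 6, 15, 11, 4, 7); Player 2 gets 15.
Maximizing over 5, 2, 15, Player 2 chooses c3. Subgame-perfect outcome: (B, c3) with payoffs (15, 15).

(B, c3)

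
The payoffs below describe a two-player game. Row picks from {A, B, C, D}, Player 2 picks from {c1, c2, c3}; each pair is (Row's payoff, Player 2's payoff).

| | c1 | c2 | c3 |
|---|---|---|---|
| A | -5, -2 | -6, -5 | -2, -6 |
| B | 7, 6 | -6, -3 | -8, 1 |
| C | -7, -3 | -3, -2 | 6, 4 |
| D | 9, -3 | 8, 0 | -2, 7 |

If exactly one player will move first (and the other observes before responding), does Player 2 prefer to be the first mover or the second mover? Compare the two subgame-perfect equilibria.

If Row leads: Player 2's best replies are A→c1, B→c1, C→c3, D→c3; Row's induced payoffs -5, 7, 6, -2; outcome (B, c1), payoffs (7, 6).
If Player 2 leads: Row's best replies are c1→D, c2→D, c3→C; Player 2's induced payoffs -3, 0, 4; outcome (C, c3), payoffs (6, 4).
Player 2 gets 4 moving first and 6 moving second, so Player 2 prefers to move second.

second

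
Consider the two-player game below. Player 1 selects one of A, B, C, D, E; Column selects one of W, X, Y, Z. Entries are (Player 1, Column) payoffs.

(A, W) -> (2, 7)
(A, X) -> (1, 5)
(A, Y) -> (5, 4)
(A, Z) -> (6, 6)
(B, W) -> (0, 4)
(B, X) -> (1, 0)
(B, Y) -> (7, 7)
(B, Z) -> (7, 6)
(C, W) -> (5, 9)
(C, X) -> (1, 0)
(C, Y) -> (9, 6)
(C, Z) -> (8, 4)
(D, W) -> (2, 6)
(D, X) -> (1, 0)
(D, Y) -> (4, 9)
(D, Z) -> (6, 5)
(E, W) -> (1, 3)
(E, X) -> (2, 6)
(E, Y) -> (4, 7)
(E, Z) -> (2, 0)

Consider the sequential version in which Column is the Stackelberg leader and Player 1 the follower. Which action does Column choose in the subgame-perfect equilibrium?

Solve by backward induction (Column leads).
- W: BR = C, leader payoff 9.
- X: BR = E, leader payoff 6.
- Y: BR = C, leader payoff 6.
- Z: BR = C, leader payoff 4.
Maximizing over 9, 6, 6, 4, Column chooses W. Subgame-perfect outcome: (C, W) with payoffs (5, 9).

W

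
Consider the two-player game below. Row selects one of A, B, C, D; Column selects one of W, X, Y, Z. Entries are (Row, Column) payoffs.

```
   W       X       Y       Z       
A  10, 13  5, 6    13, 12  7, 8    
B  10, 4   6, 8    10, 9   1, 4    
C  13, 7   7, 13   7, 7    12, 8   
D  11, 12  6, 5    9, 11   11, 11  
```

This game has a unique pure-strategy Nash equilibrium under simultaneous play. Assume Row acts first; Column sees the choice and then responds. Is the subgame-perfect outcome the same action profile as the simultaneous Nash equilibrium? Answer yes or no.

no

Solve by backward induction (Row leads).
- A: Column compares 13, 6, 12, 8 and picks W; Row would get 10.
- B: Column compares 4, 8, 9, 4 and picks Y; Row would get 10.
- C: Column compares 7, 13, 7, 8 and picks X; Row would get 7.
- D: Column compares 12, 5, 11, 11 and picks W; Row would get 11.
Row's induced payoffs are 10, 10, 7, 11, so Row commits to D. Subgame-perfect outcome: (D, W) with payoffs (11, 12).
Now find the simultaneous Nash equilibrium.
Row's best replies: W→C; X→C; Y→A; Z→C.
Column's best replies: A→W; B→Y; C→X; D→W.
Only (C, X) has each player best-responding; Nash payoffs (7, 13).
Sequential outcome (D, W) differs from the Nash profile (C, X).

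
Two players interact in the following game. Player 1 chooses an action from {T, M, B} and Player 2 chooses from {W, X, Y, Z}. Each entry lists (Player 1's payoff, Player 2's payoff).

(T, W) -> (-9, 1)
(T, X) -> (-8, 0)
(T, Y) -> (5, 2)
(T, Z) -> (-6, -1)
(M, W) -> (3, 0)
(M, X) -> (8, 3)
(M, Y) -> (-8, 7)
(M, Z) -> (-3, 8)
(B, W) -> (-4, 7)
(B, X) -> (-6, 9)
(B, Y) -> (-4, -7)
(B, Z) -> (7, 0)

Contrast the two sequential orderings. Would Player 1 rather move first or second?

second

If Player 1 leads: Player 2's best replies are T→Y, M→Z, B→X; Player 1's induced payoffs 5, -3, -6; outcome (T, Y), payoffs (5, 2).
If Player 2 leads: Player 1's best replies are W→M, X→M, Y→T, Z→B; Player 2's induced payoffs 0, 3, 2, 0; outcome (M, X), payoffs (8, 3).
Player 1 gets 5 moving first and 8 moving second, so Player 1 prefers to move second.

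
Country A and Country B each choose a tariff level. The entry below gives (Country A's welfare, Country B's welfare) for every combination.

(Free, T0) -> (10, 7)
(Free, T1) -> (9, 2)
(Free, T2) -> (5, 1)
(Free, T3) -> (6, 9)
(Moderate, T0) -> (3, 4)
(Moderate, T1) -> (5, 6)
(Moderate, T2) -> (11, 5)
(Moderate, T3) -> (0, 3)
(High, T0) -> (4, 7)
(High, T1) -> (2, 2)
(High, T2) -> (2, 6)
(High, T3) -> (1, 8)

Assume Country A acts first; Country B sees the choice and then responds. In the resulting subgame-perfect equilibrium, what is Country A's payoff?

Country B best-responds to each possible Country A move:
- Free → Country B plays T3 (best of 7, 2, 1, 9); Country A gets 6.
- Moderate → Country B plays T1 (best of 4, 6, 5, 3); Country A gets 5.
- High → Country B plays T3 (best of 7, 2, 6, 8); Country A gets 1.
Among 6, 5, 1, the best is 6 at Free. Subgame-perfect outcome: (Free, T3) with payoffs (6, 9).

6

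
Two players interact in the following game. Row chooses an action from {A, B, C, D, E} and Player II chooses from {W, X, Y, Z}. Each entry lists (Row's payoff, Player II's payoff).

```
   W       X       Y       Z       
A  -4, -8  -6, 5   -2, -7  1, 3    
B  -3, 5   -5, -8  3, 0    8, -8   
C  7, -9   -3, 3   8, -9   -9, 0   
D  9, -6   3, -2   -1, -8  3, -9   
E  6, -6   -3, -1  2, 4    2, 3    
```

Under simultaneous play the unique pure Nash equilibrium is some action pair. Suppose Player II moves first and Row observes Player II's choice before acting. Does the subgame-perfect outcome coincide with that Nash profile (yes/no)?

Solve by backward induction (Player II leads).
- W: Row compares -4, -3, 7, 9, 6 and picks D; Player II would get -6.
- X: Row compares -6, -5, -3, 3, -3 and picks D; Player II would get -2.
- Y: Row compares -2, 3, 8, -1, 2 and picks C; Player II would get -9.
- Z: Row compares 1, 8, -9, 3, 2 and picks B; Player II would get -8.
Maximizing over -6, -2, -9, -8, Player II chooses X. Subgame-perfect outcome: (D, X) with payoffs (3, -2).
For the simultaneous game, intersect best replies.
Row's best replies: W→D; X→D; Y→C; Z→B.
Player II's best replies: A→X; B→W; C→X; D→X; E→Y.
Only (D, X) has each player best-responding; Nash payoffs (3, -2).
Sequential outcome (D, X) coincides with the Nash profile (D, X).

yes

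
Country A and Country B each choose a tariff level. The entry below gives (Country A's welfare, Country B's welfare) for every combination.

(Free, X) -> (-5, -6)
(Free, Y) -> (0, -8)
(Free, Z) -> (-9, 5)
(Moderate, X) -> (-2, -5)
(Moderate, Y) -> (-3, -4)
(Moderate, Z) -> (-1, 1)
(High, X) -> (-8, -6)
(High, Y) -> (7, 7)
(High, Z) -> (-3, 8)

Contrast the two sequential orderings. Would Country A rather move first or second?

If Country A leads: Country B's best replies are Free→Z, Moderate→Z, High→Z; Country A's induced payoffs -9, -1, -3; outcome (Moderate, Z), payoffs (-1, 1).
If Country B leads: Country A's best replies are X→Moderate, Y→High, Z→Moderate; Country B's induced payoffs -5, 7, 1; outcome (High, Y), payoffs (7, 7).
Country A gets -1 moving first and 7 moving second, so Country A prefers to move second.

second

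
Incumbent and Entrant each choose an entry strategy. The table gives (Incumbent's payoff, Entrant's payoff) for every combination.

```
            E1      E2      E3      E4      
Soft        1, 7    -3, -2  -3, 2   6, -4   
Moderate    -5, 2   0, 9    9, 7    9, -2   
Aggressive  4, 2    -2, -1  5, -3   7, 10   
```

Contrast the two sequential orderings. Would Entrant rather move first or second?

second

If Incumbent leads: Entrant's best replies are Soft→E1, Moderate→E2, Aggressive→E4; Incumbent's induced payoffs 1, 0, 7; outcome (Aggressive, E4), payoffs (7, 10).
If Entrant leads: Incumbent's best replies are E1→Aggressive, E2→Moderate, E3→Moderate, E4→Moderate; Entrant's induced payoffs 2, 9, 7, -2; outcome (Moderate, E2), payoffs (0, 9).
Entrant gets 9 moving first and 10 moving second, so Entrant prefers to move second.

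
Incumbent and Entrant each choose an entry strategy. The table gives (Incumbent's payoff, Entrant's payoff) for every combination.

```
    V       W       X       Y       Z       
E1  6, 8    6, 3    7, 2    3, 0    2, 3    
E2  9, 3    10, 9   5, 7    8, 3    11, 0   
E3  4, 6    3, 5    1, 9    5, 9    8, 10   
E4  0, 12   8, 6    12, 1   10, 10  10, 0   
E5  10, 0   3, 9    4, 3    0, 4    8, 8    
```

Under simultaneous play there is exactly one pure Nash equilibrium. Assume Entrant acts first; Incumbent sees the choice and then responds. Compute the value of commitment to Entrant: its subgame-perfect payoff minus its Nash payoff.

1

Incumbent best-responds to each possible Entrant move:
- V: Incumbent compares 6, 9, 4, 0, 10 and picks E5; Entrant would get 0.
- W: Incumbent compares 6, 10, 3, 8, 3 and picks E2; Entrant would get 9.
- X: Incumbent compares 7, 5, 1, 12, 4 and picks E4; Entrant would get 1.
- Y: Incumbent compares 3, 8, 5, 10, 0 and picks E4; Entrant would get 10.
- Z: Incumbent compares 2, 11, 8, 10, 8 and picks E2; Entrant would get 0.
Maximizing over 0, 9, 1, 10, 0, Entrant chooses Y. Subgame-perfect outcome: (E4, Y) with payoffs (10, 10).
Under simultaneous play:
Incumbent's best replies: V→E5; W→E2; X→E4; Y→E4; Z→E2.
Entrant's best replies: E1→V; E2→W; E3→Z; E4→V; E5→W.
The unique mutual best reply is (E2, W), giving (10, 9).
Entrant's commitment gain: 10 − 9 = 1.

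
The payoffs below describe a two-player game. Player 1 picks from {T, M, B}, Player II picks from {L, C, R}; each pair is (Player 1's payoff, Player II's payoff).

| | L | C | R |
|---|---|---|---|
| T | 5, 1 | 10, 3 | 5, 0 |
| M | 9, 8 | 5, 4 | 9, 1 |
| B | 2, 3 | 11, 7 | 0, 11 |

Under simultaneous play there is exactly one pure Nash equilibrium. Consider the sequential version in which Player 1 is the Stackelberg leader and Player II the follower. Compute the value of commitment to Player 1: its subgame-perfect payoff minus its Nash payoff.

1

Work backward from Player II's decision.
- T: Player II compares 1, 3, 0 and picks C; Player 1 would get 10.
- M: Player II compares 8, 4, 1 and picks L; Player 1 would get 9.
- B: Player II compares 3, 7, 11 and picks R; Player 1 would get 0.
Among 10, 9, 0, the best is 10 at T. Subgame-perfect outcome: (T, C) with payoffs (10, 3).
Under simultaneous play:
Player 1's best replies: L→M; C→B; R→M.
Player II's best replies: T→C; M→L; B→R.
The unique mutual best reply is (M, L), giving (9, 8).
Player 1's commitment gain: 10 − 9 = 1.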